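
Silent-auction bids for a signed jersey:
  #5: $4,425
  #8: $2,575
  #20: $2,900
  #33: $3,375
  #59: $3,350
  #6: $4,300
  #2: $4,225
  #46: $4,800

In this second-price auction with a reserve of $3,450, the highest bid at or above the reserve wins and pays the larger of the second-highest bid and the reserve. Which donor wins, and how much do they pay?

#46 pays $4,425

Bids in order: 4,800 (#46) > 4,425 (#5) > 4,300 (#6) > 4,225 (#2) > 3,375 (#33) > 3,350 (#59) > …
#46 has the top bid at or above the reserve ($4,800).
Second-highest bid $4,425 exceeds the reserve $3,450 → payment $4,425.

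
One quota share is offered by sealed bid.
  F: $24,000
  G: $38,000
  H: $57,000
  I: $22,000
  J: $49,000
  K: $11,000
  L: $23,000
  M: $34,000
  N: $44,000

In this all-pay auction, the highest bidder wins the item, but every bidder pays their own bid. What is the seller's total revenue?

Total revenue: $302,000

Rule: the highest bidder wins the item, but every bidder pays their own bid.
Bids in order: 57,000 (H) > 49,000 (J) > 44,000 (N) > 38,000 (G) > 34,000 (M) > 24,000 (F) > …
H wins with the top bid; all bids are sunk regardless.
Every bidder forfeits their bid regardless of winning.
Revenue = 24,000 + 38,000 + 57,000 + 22,000 + 49,000 + 11,000 + 23,000 + 34,000 + 44,000 = $302,000.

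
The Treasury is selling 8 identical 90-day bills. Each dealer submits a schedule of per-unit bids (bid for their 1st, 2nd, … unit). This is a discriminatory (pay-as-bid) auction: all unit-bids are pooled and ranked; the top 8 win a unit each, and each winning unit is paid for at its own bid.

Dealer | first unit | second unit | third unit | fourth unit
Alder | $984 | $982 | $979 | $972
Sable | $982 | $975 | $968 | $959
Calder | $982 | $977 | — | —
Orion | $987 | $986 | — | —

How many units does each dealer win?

Merging the schedules and taking the best 8: 987 (Orion-1), 986 (Orion-2), 984 (Alder-1), 982 (Alder-2), 982 (Sable-1), 982 (Calder-1), 979 (Alder-3), 977 (Calder-2)
Next rejected bid: $975 (not a price — pay-as-bid).
Allocation: Alder 3, Calder 2, Orion 2, Sable 1.

Alder 3, Calder 2, Orion 2, Sable 1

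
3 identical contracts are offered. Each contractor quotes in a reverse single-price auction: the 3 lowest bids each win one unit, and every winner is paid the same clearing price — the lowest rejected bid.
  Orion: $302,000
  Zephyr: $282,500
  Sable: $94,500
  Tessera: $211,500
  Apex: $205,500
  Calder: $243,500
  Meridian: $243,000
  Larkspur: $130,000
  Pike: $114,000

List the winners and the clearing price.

Sable, Pike, Larkspur; each is paid $205,500

Sorting: 94,500 (Sable), 114,000 (Pike), 130,000 (Larkspur), 205,500 (Apex), 211,500 (Tessera), …
The 3 lowest are Sable, Pike, Larkspur.
First losing bid is Apex's $205,500, which sets the uniform price.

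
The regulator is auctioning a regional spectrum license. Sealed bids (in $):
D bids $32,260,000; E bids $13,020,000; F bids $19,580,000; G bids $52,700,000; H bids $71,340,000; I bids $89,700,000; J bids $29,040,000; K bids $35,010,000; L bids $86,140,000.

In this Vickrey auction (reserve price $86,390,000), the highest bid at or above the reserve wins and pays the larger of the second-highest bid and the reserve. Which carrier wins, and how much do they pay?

Rule: the highest bid at or above the reserve wins and pays the larger of the second-highest bid and the reserve.
Bids in order: 89,700,000 (I) > 86,140,000 (L) > 71,340,000 (H) > 52,700,000 (G) > 35,010,000 (K) > 32,260,000 (D) > …
I has the top bid at or above the reserve ($89,700,000).
max(second-highest $86,140,000, reserve $86,390,000) = $86,390,000.

I pays $86,390,000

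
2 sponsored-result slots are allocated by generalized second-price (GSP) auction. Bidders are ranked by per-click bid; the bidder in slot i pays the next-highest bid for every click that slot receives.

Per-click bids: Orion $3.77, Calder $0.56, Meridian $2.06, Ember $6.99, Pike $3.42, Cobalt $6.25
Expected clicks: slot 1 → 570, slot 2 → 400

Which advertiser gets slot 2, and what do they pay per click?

Sorting advertisers: $6.99 (Ember) > $6.25 (Cobalt) > $3.77 (Orion) > …
Slot 2 goes to the second-ranked bidder, Cobalt, who pays the next bid down: $3.77/click.

Cobalt; $3.77 per click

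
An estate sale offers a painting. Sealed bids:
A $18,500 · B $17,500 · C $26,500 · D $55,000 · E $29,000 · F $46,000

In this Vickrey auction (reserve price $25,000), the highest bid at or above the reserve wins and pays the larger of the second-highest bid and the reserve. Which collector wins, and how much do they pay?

D pays $46,000

Bids ranked: 55,000 (D) > 46,000 (F) > 29,000 (E) > 26,500 (C) > 18,500 (A) > 17,500 (B)
D has the top bid at or above the reserve ($55,000).
max(second-highest $46,000, reserve $25,000) = $46,000; the reserve does not bind.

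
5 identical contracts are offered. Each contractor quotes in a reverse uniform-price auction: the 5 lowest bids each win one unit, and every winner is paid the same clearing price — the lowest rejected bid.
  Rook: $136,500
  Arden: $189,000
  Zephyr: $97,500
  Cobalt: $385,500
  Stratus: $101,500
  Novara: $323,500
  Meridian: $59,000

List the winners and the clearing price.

Sorting: 59,000 (Meridian), 97,500 (Zephyr), 101,500 (Stratus), 136,500 (Rook), 189,000 (Arden), 323,500 (Novara), 385,500 (Cobalt)
Lowest 5: Meridian, Zephyr, Stratus, Rook, Arden.
Lowest unsuccessful bid: $323,500 → clearing price.

Meridian, Zephyr, Stratus, Rook, Arden; each is paid $323,500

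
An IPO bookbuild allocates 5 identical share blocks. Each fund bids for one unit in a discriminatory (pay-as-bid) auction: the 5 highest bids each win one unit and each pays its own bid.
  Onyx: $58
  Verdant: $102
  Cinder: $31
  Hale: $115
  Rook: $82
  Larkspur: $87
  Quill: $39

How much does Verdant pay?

Ordering the bids: 115 (Hale), 102 (Verdant), 87 (Larkspur), 82 (Rook), 58 (Onyx), 39 (Quill), 31 (Cinder)
The 5 highest are Hale, Verdant, Larkspur, Rook, Onyx.
Verdant wins → own bid $102.

Verdant pays $102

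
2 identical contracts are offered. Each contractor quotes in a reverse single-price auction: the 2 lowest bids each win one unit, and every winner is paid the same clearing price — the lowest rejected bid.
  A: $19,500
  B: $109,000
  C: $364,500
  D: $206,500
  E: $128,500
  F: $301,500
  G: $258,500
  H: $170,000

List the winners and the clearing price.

A, B; each is paid $128,500

Ordering the bids: 19,500 (A), 109,000 (B), 128,500 (E), 170,000 (H), …
Lowest 2: A, B.
Clearing price = lowest rejected bid = $128,500.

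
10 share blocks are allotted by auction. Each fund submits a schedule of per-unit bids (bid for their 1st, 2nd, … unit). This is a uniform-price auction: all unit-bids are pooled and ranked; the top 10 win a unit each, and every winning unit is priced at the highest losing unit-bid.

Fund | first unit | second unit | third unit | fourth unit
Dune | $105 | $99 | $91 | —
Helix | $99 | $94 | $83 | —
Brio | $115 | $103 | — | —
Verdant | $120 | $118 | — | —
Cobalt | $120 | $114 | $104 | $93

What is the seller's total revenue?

Total revenue: $940

Pooled unit-bids ranked (top 10): 120 (Verdant-1), 120 (Cobalt-1), 118 (Verdant-2), 115 (Brio-1), 114 (Cobalt-2), 105 (Dune-1), 104 (Cobalt-3), 103 (Brio-2), 99 (Dune-2), 99 (Helix-1)
Highest rejected unit-bid = $94.
Allocation: Brio 2, Cobalt 3, Dune 2, Helix 1, Verdant 2. Every unit priced at $94.
Revenue = 10 × 94 = $940.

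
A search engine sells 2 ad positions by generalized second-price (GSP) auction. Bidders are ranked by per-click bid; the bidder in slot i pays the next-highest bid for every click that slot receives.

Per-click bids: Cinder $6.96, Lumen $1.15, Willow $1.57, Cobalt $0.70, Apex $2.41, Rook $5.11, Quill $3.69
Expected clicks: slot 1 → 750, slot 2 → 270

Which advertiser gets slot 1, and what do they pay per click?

Per-click bids in order: $6.96 (Cinder) > $5.11 (Rook) > $3.69 (Quill) > …
Slot 1 goes to the first-ranked bidder, Cinder, who pays the next bid down: $5.11/click.

Cinder; $5.11 per click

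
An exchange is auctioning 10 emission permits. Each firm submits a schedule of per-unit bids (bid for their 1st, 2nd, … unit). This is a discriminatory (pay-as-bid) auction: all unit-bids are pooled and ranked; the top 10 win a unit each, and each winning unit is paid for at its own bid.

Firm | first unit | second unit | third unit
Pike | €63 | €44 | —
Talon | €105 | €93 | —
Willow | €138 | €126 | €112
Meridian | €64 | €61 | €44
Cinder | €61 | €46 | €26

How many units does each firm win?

Cinder 2, Meridian 2, Pike 1, Talon 2, Willow 3

All unit-bids, highest first — top 10: 138 (Willow-1), 126 (Willow-2), 112 (Willow-3), 105 (Talon-1), 93 (Talon-2), 64 (Meridian-1), 63 (Pike-1), 61 (Meridian-2), 61 (Cinder-1), 46 (Cinder-2)
Next rejected bid: €44 (not a price — pay-as-bid).
Allocation: Cinder 2, Meridian 2, Pike 1, Talon 2, Willow 3.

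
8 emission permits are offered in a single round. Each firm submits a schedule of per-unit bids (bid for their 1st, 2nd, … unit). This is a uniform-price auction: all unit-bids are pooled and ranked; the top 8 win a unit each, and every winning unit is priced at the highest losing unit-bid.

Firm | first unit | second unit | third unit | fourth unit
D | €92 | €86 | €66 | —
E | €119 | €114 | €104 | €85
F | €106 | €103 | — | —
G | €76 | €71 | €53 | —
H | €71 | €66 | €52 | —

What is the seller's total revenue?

Total revenue: €608

Pooled unit-bids ranked (top 8): 119 (E-1), 114 (E-2), 106 (F-1), 104 (E-3), 103 (F-2), 92 (D-1), 86 (D-2), 85 (E-4)
The (k+1)-th unit-bid is €76.
Allocation: D 2, E 4, F 2. Every unit priced at €76.
Revenue = 8 × 76 = €608.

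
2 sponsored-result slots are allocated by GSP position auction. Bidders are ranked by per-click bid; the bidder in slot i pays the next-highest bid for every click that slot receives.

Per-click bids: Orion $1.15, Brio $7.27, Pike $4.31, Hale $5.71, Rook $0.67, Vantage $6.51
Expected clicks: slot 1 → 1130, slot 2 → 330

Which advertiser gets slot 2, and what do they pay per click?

Vantage; $5.71 per click

Per-click bids in order: $7.27 (Brio) > $6.51 (Vantage) > $5.71 (Hale) > …
Slot 2 goes to the second-ranked bidder, Vantage, who pays the next bid down: $5.71/click.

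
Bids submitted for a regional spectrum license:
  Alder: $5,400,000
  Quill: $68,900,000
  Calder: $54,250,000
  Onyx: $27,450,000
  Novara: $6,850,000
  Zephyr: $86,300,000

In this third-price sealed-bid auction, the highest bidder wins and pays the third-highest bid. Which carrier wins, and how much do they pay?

Zephyr pays $54,250,000

Bids ranked: 86,300,000 (Zephyr) > 68,900,000 (Quill) > 54,250,000 (Calder) > 27,450,000 (Onyx) > 6,850,000 (Novara) > 5,400,000 (Alder)
Zephyr wins; payment is bid #3 in the ranking = $54,250,000.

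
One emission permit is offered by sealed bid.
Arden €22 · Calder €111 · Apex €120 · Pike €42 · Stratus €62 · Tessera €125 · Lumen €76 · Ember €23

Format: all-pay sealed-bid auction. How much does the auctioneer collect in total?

Bids in order: 125 (Tessera) > 120 (Apex) > 111 (Calder) > 76 (Lumen) > 62 (Stratus) > 42 (Pike) > …
Every bidder forfeits their bid regardless of winning.
Revenue = 22 + 111 + 120 + 42 + 62 + 125 + 76 + 23 = €581.

Total revenue: €581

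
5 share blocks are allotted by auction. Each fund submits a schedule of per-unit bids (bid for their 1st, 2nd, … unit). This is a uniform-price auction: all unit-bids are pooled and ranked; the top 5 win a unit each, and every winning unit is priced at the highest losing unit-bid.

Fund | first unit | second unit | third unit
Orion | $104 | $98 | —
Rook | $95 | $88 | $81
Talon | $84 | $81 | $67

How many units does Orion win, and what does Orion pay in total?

All unit-bids, highest first — top 5: 104 (Orion-1), 98 (Orion-2), 95 (Rook-1), 88 (Rook-2), 84 (Talon-1)
First bid not allocated: $81.
Orion wins 2 unit(s) at $81 each.

Orion: 2 units, pays $162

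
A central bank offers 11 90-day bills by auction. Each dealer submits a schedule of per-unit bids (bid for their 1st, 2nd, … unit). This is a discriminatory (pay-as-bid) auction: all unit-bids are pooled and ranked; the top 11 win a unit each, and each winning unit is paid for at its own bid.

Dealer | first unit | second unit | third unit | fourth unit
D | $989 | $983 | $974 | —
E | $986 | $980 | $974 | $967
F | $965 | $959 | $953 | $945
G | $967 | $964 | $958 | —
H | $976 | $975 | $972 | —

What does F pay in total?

F pays $0

Merging the schedules and taking the best 11: 989 (D-1), 986 (E-1), 983 (D-2), 980 (E-2), 976 (H-1), 975 (H-2), 974 (D-3), 974 (E-3), 972 (H-3), 967 (E-4), 967 (G-1)
Next rejected bid: $965 (not a price — pay-as-bid).
F wins no units.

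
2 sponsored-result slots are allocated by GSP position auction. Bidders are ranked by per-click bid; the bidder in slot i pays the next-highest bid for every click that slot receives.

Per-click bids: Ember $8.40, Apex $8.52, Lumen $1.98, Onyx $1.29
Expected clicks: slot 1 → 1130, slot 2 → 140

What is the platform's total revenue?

Total revenue: $9769.20

Per-click bids in order: $8.52 (Apex) > $8.40 (Ember) > $1.98 (Lumen) > …
Slot 1: Apex pays $8.40 × 1130 = $9492.00
Slot 2: Ember pays $1.98 × 140 = $277.20
Total = $9769.20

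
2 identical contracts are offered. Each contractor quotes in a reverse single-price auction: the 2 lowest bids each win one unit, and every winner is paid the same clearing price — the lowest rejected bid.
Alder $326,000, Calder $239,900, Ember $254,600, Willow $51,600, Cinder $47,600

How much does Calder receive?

Bids ranked low→high: 47,600 (Cinder), 51,600 (Willow), 239,900 (Calder), 254,600 (Ember), …
Winners (2 units): Cinder, Willow.
First losing bid is Calder's $239,900, which sets the uniform price.
Calder does not win → is paid $0.

Calder is paid $0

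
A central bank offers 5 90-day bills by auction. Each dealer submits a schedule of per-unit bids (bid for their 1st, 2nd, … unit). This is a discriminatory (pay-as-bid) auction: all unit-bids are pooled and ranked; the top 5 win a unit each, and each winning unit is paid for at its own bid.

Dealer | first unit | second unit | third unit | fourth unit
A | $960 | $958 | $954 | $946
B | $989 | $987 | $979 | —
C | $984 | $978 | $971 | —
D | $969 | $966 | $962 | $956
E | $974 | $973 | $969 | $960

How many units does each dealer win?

Pooled unit-bids ranked (top 5): 989 (B-1), 987 (B-2), 984 (C-1), 979 (B-3), 978 (C-2)
Next rejected bid: $974 (not a price — pay-as-bid).
Allocation: B 3, C 2.

B 3, C 2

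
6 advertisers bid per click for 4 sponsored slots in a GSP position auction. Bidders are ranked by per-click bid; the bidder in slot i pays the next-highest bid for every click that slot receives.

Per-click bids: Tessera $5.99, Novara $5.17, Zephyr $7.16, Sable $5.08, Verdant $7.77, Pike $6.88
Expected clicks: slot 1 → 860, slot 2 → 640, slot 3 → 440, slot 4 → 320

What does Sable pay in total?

Per-click bids in order: $7.77 (Verdant) > $7.16 (Zephyr) > $6.88 (Pike) > $5.99 (Tessera) > $5.17 (Novara) > …
Sable ranks below slot 4 → no slot, pays nothing.

Sable pays $0.00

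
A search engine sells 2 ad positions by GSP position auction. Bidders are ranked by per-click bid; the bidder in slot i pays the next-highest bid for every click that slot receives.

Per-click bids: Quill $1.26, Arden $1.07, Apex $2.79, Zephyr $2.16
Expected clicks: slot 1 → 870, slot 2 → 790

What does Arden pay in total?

Arden pays $0.00

Ranked by bid: $2.79 (Apex) > $2.16 (Zephyr) > $1.26 (Quill) > …
Arden ranks below slot 2 → no slot, pays nothing.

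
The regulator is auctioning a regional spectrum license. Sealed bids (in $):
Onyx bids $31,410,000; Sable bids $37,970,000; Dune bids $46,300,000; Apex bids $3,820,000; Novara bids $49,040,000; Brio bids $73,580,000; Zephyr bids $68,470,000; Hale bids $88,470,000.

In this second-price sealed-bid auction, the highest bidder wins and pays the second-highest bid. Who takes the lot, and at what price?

Hale pays $73,580,000

Bids in order: 88,470,000 (Hale) > 73,580,000 (Brio) > 68,470,000 (Zephyr) > 49,040,000 (Novara) > 46,300,000 (Dune) > 37,970,000 (Sable) > …
Hale is highest; pays the second-highest bid, $73,580,000.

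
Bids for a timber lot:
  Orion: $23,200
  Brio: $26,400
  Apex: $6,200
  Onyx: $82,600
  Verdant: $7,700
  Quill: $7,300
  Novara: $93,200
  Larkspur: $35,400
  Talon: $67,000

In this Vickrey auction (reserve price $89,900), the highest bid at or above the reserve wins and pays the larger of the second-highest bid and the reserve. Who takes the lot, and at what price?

Bids ranked: 93,200 (Novara) > 82,600 (Onyx) > 67,000 (Talon) > 35,400 (Larkspur) > 26,400 (Brio) > 23,200 (Orion) > …
Highest eligible bid: Novara at $93,200.
max(second-highest $82,600, reserve $89,900) = $89,900.

Novara pays $89,900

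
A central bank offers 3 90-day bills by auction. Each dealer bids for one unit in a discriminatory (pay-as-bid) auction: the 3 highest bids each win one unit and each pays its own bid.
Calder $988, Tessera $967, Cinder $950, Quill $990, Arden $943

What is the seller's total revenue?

Sorting: 990 (Quill), 988 (Calder), 967 (Tessera), 950 (Cinder), 943 (Arden)
The 3 highest are Quill, Calder, Tessera.
Total revenue = 990 + 988 + 967 = $2,945.

Total revenue: $2,945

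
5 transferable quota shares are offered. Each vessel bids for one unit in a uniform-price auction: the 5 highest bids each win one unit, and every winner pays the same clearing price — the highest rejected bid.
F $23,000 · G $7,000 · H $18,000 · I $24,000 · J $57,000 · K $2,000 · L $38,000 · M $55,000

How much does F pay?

F pays $18,000

Sorting: 57,000 (J), 55,000 (M), 38,000 (L), 24,000 (I), 23,000 (F), 18,000 (H), 7,000 (G), …
The 5 highest are J, M, L, I, F.
First losing bid is H's $18,000, which sets the uniform price.
F wins → pays $18,000.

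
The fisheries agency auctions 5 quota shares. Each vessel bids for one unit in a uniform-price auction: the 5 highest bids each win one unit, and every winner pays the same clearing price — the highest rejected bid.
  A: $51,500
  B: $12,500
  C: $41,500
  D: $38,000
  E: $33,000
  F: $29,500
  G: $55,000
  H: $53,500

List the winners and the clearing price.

G, H, A, C, D; each pays $33,000

Bids ranked high→low: 55,000 (G), 53,500 (H), 51,500 (A), 41,500 (C), 38,000 (D), 33,000 (E), 29,500 (F), …
Top 5: G, H, A, C, D.
First losing bid is E's $33,000, which sets the uniform price.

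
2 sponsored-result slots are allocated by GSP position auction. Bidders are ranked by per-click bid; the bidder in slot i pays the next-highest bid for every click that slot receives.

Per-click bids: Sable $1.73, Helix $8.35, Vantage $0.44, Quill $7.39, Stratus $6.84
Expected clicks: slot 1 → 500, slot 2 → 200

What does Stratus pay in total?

Stratus pays $0.00

Per-click bids in order: $8.35 (Helix) > $7.39 (Quill) > $6.84 (Stratus) > …
Stratus ranks below slot 2 → no slot, pays nothing.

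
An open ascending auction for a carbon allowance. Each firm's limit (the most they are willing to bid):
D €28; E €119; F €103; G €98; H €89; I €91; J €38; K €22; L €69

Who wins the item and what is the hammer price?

E wins at €103

Limits ranked: 119 (E) > 103 (F) > 98 (G) > 91 (I) > 89 (H) > 69 (L) > …
F is the last rival to drop out, at €103; E remains and wins at that price.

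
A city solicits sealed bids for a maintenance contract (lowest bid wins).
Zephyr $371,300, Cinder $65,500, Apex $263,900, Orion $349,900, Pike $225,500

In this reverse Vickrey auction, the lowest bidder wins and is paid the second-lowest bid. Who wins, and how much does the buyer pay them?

Cinder is paid $225,500

Bids in order: 65,500 (Cinder) < 225,500 (Pike) < 263,900 (Apex) < 349,900 (Orion) < 371,300 (Zephyr)
Cinder wins with the lowest bid; price is set by the runner-up at $225,500.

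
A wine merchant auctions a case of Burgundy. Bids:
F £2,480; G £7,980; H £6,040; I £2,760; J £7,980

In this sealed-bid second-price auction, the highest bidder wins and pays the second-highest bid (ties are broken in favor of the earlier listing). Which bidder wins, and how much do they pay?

G pays £7,980

Sorting bids: 7,980 (G) > 7,980 (J) > 6,040 (H) > 2,760 (I) > 2,480 (F)
Tie at £7,980 → G wins by tie-break.
Second-price: G pays J's bid of £7,980.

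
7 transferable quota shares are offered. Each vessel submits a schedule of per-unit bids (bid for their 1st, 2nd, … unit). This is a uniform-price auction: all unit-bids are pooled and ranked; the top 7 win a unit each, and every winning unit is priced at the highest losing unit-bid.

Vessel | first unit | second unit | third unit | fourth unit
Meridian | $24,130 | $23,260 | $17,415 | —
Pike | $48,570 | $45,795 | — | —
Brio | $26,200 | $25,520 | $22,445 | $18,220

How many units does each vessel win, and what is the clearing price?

All unit-bids, highest first — top 7: 48,570 (Pike-1), 45,795 (Pike-2), 26,200 (Brio-1), 25,520 (Brio-2), 24,130 (Meridian-1), 23,260 (Meridian-2), 22,445 (Brio-3)
The (k+1)-th unit-bid is $18,220.
Allocation: Brio 3, Meridian 2, Pike 2.

Brio 3, Meridian 2, Pike 2; clearing price $18,220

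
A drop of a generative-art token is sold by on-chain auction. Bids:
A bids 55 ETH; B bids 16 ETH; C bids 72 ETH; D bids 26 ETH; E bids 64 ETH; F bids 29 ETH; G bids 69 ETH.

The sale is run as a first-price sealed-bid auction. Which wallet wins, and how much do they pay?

Rule: the highest bidder wins and pays their own bid.
Bids ranked: 72 (C) > 69 (G) > 64 (E) > 55 (A) > 29 (F) > 26 (D) > …
C has the highest bid and pays exactly that: 72 ETH.

C pays 72 ETH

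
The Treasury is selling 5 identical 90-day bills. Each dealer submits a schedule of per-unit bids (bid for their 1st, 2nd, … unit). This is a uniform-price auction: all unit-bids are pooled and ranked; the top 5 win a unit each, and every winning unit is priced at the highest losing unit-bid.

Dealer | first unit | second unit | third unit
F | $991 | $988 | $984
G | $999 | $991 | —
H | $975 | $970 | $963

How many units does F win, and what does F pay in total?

All unit-bids, highest first — top 5: 999 (G-1), 991 (F-1), 991 (G-2), 988 (F-2), 984 (F-3)
Highest rejected unit-bid = $975.
F wins 3 unit(s) at $975 each.

F: 3 units, pays $2,925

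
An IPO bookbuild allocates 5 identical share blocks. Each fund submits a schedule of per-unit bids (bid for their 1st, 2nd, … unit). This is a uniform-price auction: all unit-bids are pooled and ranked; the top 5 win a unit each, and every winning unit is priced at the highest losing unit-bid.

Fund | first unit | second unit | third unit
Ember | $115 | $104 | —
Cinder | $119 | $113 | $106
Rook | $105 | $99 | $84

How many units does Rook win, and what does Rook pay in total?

Pooled unit-bids ranked (top 5): 119 (Cinder-1), 115 (Ember-1), 113 (Cinder-2), 106 (Cinder-3), 105 (Rook-1)
Highest rejected unit-bid = $104.
Rook wins 1 unit(s) at $104 each.

Rook: 1 unit, pays $104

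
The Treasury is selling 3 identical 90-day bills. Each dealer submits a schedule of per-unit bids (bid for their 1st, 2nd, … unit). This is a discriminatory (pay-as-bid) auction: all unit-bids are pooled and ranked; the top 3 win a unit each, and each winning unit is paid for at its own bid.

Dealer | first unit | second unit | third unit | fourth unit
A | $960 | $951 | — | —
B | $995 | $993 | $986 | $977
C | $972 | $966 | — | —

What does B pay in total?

Merging the schedules and taking the best 3: 995 (B-1), 993 (B-2), 986 (B-3)
Next rejected bid: $977 (not a price — pay-as-bid).
B's winning unit-bids: 995 + 993 + 986 = $2,974.

B pays $2,974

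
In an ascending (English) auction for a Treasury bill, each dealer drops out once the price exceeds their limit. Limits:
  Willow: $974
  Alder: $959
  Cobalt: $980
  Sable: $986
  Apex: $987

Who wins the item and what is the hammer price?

Apex wins at $986

Ascending (English) auction: the price rises until one bidder remains; the winner pays the price at which the last rival dropped out.
Sorting limits: 987 (Apex) > 986 (Sable) > 980 (Cobalt) > 974 (Willow) > 959 (Alder)
Once the price passes $986, only Apex is left; the hammer falls at Sable's limit of $986.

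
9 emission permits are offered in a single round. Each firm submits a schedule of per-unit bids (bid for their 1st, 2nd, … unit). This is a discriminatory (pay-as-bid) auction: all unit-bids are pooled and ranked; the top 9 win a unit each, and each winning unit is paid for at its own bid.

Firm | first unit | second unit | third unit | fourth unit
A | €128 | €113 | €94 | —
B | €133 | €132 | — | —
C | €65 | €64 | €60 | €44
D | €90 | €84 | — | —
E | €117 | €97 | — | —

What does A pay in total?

All unit-bids, highest first — top 9: 133 (B-1), 132 (B-2), 128 (A-1), 117 (E-1), 113 (A-2), 97 (E-2), 94 (A-3), 90 (D-1), 84 (D-2)
Next rejected bid: €65 (not a price — pay-as-bid).
A's winning unit-bids: 128 + 113 + 94 = €335.

A pays €335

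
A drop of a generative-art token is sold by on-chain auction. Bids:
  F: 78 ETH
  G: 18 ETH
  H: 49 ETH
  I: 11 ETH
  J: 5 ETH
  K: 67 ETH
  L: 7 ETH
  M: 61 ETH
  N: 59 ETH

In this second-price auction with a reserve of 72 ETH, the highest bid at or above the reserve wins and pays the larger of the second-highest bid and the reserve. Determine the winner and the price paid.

F pays 72 ETH

Rule: the highest bid at or above the reserve wins and pays the larger of the second-highest bid and the reserve.
Bids ranked: 78 (F) > 67 (K) > 61 (M) > 59 (N) > 49 (H) > 18 (G) > …
Highest eligible bid: F at 78 ETH.
Second-highest bid 67 ETH is below the reserve 72 ETH, so the reserve binds → payment 72 ETH.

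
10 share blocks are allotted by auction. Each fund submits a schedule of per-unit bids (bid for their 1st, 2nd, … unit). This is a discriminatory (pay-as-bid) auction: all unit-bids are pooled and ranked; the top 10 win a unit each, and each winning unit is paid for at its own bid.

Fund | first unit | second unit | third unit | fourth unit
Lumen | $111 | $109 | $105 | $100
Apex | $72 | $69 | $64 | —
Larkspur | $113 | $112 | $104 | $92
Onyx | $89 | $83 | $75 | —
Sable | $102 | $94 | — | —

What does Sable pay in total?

Pooled unit-bids ranked (top 10): 113 (Larkspur-1), 112 (Larkspur-2), 111 (Lumen-1), 109 (Lumen-2), 105 (Lumen-3), 104 (Larkspur-3), 102 (Sable-1), 100 (Lumen-4), 94 (Sable-2), 92 (Larkspur-4)
Next rejected bid: $89 (not a price — pay-as-bid).
Sable's winning unit-bids: 102 + 94 = $196.

Sable pays $196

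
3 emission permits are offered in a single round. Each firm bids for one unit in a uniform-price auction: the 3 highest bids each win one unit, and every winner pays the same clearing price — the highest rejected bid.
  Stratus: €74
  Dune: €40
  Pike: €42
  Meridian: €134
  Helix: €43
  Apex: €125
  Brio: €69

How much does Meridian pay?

Meridian pays €69

Ordering the bids: 134 (Meridian), 125 (Apex), 74 (Stratus), 69 (Brio), 43 (Helix), …
Winners (3 units): Meridian, Apex, Stratus.
Highest unsuccessful bid: €69 → clearing price.
Meridian wins → pays €69.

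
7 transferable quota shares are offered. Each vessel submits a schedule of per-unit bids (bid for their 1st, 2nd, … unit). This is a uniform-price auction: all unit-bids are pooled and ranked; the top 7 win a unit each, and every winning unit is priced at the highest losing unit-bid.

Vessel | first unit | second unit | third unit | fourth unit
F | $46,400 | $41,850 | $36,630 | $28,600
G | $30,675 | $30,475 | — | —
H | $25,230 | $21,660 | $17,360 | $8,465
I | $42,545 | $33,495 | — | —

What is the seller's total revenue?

Pooled unit-bids ranked (top 7): 46,400 (F-1), 42,545 (I-1), 41,850 (F-2), 36,630 (F-3), 33,495 (I-2), 30,675 (G-1), 30,475 (G-2)
The (k+1)-th unit-bid is $28,600.
Allocation: F 3, G 2, I 2. Every unit priced at $28,600.
Revenue = 7 × 28,600 = $200,200.

Total revenue: $200,200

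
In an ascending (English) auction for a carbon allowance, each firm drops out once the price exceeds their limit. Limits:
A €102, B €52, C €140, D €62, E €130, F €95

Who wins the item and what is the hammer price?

C wins at €130

Rule: the price rises until one bidder remains; the winner pays the price at which the last rival dropped out.
Sorting limits: 140 (C) > 130 (E) > 102 (A) > 95 (F) > 62 (D) > 52 (B)
E is the last rival to drop out, at €130; C remains and wins at that price.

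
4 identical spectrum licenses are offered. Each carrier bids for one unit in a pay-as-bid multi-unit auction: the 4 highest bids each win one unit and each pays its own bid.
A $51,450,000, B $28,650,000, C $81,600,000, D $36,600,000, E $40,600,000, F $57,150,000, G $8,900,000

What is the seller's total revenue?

Ordering the bids: 81,600,000 (C), 57,150,000 (F), 51,450,000 (A), 40,600,000 (E), 36,600,000 (D), 28,650,000 (B), …
Winners (4 units): C, F, A, E.
Total revenue = 81,600,000 + 57,150,000 + 51,450,000 + 40,600,000 = $230,800,000.

Total revenue: $230,800,000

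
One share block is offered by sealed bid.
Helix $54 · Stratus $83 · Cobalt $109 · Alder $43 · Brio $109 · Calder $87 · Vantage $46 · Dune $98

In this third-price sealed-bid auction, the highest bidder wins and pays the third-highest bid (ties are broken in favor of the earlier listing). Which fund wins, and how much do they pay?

Third-price sealed-bid auction: the highest bidder wins and pays the third-highest bid.
Bids in order: 109 (Cobalt) > 109 (Brio) > 98 (Dune) > 87 (Calder) > 83 (Stratus) > 54 (Helix) > …
Tie at $109 → Cobalt wins by tie-break.
Cobalt is highest; pays the third-highest bid, $98.

Cobalt pays $98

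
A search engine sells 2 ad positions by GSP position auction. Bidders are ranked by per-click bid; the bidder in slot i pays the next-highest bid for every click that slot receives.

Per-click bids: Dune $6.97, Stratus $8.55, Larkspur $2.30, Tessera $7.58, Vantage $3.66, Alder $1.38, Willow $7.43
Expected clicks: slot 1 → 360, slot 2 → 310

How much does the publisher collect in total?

Total revenue: $5032.10

Per-click bids in order: $8.55 (Stratus) > $7.58 (Tessera) > $7.43 (Willow) > …
Slot 1: Stratus pays $7.58 × 360 = $2728.80
Slot 2: Tessera pays $7.43 × 310 = $2303.30
Total = $5032.10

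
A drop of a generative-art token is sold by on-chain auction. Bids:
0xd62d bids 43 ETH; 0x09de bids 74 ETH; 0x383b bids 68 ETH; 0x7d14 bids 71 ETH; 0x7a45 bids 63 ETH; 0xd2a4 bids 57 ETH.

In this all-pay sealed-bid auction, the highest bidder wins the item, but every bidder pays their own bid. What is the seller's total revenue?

Sorting bids: 74 (0x09de) > 71 (0x7d14) > 68 (0x383b) > 63 (0x7a45) > 57 (0xd2a4) > 43 (0xd62d)
0x09de wins with the top bid; all bids are sunk regardless.
Every bidder forfeits their bid regardless of winning.
Revenue = 43 + 74 + 68 + 71 + 63 + 57 = 376 ETH.

Total revenue: 376 ETH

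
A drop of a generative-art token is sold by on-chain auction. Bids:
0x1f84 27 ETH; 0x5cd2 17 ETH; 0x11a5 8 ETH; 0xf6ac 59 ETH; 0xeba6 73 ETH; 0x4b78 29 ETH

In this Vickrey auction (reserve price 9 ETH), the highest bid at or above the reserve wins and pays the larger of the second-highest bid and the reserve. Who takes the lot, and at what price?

Vickrey auction (reserve price 9 ETH): the highest bid at or above the reserve wins and pays the larger of the second-highest bid and the reserve.
Bids in order: 73 (0xeba6) > 59 (0xf6ac) > 29 (0x4b78) > 27 (0x1f84) > 17 (0x5cd2) > 8 (0x11a5)
0xeba6 has the top bid at or above the reserve (73 ETH).
max(second-highest 59 ETH, reserve 9 ETH) = 59 ETH; the reserve does not bind.

0xeba6 pays 59 ETH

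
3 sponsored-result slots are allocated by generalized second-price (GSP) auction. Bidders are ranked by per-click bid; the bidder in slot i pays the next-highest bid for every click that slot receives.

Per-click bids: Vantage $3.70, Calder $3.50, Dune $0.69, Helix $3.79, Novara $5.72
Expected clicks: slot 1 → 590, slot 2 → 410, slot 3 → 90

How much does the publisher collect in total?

Total revenue: $4068.10

Ranked by bid: $5.72 (Novara) > $3.79 (Helix) > $3.70 (Vantage) > $3.50 (Calder) > …
Slot 1: Novara pays $3.79 × 590 = $2236.10
Slot 2: Helix pays $3.70 × 410 = $1517.00
Slot 3: Vantage pays $3.50 × 90 = $315.00
Total = $4068.10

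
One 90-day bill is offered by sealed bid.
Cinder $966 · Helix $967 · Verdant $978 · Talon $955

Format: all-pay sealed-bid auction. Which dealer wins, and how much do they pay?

Bids in order: 978 (Verdant) > 967 (Helix) > 966 (Cinder) > 955 (Talon)
Verdant is highest and takes the item; every bidder forfeits their bid.

Verdant pays $978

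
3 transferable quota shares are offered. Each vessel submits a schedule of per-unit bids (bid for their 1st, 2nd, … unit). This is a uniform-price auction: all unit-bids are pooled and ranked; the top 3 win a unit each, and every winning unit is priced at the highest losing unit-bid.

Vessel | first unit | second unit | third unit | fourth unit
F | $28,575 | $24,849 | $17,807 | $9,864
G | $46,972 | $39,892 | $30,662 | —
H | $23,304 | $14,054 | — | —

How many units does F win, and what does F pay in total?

F: 0 units, pays $0

Pooled unit-bids ranked (top 3): 46,972 (G-1), 39,892 (G-2), 30,662 (G-3)
Highest rejected unit-bid = $28,575.
F wins 0 unit(s) at $28,575 each.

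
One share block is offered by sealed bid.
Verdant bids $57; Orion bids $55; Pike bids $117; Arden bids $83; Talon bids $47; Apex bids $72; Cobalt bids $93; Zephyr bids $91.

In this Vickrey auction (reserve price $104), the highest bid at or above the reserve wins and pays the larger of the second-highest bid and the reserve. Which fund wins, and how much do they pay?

Bids in order: 117 (Pike) > 93 (Cobalt) > 91 (Zephyr) > 83 (Arden) > 72 (Apex) > 57 (Verdant) > …
Highest eligible bid: Pike at $117.
Second-highest bid $93 is below the reserve $104, so the reserve binds → payment $104.

Pike pays $104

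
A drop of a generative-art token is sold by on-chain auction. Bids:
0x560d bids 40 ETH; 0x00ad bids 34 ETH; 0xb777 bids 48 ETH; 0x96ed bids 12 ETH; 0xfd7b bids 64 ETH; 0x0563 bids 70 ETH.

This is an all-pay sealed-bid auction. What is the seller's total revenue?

Bids ranked: 70 (0x0563) > 64 (0xfd7b) > 48 (0xb777) > 40 (0x560d) > 34 (0x00ad) > 12 (0x96ed)
Every bidder forfeits their bid regardless of winning.
Revenue = 40 + 34 + 48 + 12 + 64 + 70 = 268 ETH.

Total revenue: 268 ETH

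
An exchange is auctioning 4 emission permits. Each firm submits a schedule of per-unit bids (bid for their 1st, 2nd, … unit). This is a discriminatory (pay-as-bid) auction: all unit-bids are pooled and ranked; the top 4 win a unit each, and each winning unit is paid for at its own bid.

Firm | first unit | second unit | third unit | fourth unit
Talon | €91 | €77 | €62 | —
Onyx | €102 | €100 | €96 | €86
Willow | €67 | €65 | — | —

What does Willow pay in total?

All unit-bids, highest first — top 4: 102 (Onyx-1), 100 (Onyx-2), 96 (Onyx-3), 91 (Talon-1)
Next rejected bid: €86 (not a price — pay-as-bid).
Willow wins no units.

Willow pays €0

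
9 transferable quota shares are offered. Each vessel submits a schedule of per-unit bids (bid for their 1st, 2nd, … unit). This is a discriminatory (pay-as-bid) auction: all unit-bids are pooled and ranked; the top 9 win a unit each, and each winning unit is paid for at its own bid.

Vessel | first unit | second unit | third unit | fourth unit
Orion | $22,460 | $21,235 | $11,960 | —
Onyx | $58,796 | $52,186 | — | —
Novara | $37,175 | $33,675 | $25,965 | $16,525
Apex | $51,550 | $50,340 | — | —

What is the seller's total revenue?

Total revenue: $353,382

All unit-bids, highest first — top 9: 58,796 (Onyx-1), 52,186 (Onyx-2), 51,550 (Apex-1), 50,340 (Apex-2), 37,175 (Novara-1), 33,675 (Novara-2), 25,965 (Novara-3), 22,460 (Orion-1), 21,235 (Orion-2)
Next rejected bid: $16,525 (not a price — pay-as-bid).
Each winning unit pays its own bid.
Revenue = 58,796 + 52,186 + 51,550 + 50,340 + 37,175 + 33,675 + 25,965 + 22,460 + 21,235 = $353,382.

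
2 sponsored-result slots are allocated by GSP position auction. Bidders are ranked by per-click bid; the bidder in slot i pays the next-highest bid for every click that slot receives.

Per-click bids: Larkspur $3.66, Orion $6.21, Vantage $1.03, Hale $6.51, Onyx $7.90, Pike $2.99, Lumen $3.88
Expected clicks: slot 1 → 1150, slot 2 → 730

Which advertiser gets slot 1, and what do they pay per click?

Sorting advertisers: $7.90 (Onyx) > $6.51 (Hale) > $6.21 (Orion) > …
Slot 1 goes to the first-ranked bidder, Onyx, who pays the next bid down: $6.51/click.

Onyx; $6.51 per click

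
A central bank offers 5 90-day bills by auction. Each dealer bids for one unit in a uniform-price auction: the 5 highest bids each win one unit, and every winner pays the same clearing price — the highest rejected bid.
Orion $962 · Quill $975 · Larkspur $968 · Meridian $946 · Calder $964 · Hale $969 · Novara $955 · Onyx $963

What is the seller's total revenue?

Total revenue: $4,810

Sorting: 975 (Quill), 969 (Hale), 968 (Larkspur), 964 (Calder), 963 (Onyx), 962 (Orion), 955 (Novara), …
The 5 highest are Quill, Hale, Larkspur, Calder, Onyx.
Clearing price = highest rejected bid = $962.
Total revenue = 5 × $962 = $4,810.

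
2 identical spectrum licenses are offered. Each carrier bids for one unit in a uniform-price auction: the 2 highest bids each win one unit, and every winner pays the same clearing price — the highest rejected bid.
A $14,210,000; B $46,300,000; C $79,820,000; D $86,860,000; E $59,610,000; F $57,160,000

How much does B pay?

Sorting: 86,860,000 (D), 79,820,000 (C), 59,610,000 (E), 57,160,000 (F), …
The 2 highest are D, C.
Clearing price = highest rejected bid = $59,610,000.
B does not win → pays $0.

B pays $0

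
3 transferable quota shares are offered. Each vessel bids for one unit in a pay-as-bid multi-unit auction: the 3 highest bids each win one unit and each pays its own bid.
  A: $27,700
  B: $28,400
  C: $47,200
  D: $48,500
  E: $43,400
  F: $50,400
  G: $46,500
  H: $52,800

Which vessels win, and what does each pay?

H $52,800, F $50,400, D $48,500

Bids ranked high→low: 52,800 (H), 50,400 (F), 48,500 (D), 47,200 (C), 46,500 (G), …
The 3 highest are H, F, D.
Each winner pays its own bid: H $52,800, F $50,400, D $48,500.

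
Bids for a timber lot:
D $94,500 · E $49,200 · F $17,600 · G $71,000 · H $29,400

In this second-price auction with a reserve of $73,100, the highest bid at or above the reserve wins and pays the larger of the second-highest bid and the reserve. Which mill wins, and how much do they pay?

Bids in order: 94,500 (D) > 71,000 (G) > 49,200 (E) > 29,400 (H) > 17,600 (F)
Highest eligible bid: D at $94,500.
Second-highest bid $71,000 is below the reserve $73,100, so the reserve binds → payment $73,100.

D pays $73,100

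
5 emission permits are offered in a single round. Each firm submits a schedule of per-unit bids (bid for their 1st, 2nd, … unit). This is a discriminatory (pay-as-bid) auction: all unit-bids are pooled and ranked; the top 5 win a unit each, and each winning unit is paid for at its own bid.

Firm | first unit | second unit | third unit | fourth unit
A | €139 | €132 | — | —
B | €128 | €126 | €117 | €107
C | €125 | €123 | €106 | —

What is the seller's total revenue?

Total revenue: €650

All unit-bids, highest first — top 5: 139 (A-1), 132 (A-2), 128 (B-1), 126 (B-2), 125 (C-1)
Next rejected bid: €123 (not a price — pay-as-bid).
Each winning unit pays its own bid.
Revenue = 139 + 132 + 128 + 126 + 125 = €650.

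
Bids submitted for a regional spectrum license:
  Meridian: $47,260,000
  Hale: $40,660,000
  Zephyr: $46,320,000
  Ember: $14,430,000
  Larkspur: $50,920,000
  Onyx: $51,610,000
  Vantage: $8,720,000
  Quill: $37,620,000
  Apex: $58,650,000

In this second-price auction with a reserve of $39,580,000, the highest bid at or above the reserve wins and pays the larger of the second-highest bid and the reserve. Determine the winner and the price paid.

Apex pays $51,610,000

Rule: the highest bid at or above the reserve wins and pays the larger of the second-highest bid and the reserve.
Sorting bids: 58,650,000 (Apex) > 51,610,000 (Onyx) > 50,920,000 (Larkspur) > 47,260,000 (Meridian) > 46,320,000 (Zephyr) > 40,660,000 (Hale) > …
Highest eligible bid: Apex at $58,650,000.
Second-highest bid $51,610,000 exceeds the reserve $39,580,000 → payment $51,610,000.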